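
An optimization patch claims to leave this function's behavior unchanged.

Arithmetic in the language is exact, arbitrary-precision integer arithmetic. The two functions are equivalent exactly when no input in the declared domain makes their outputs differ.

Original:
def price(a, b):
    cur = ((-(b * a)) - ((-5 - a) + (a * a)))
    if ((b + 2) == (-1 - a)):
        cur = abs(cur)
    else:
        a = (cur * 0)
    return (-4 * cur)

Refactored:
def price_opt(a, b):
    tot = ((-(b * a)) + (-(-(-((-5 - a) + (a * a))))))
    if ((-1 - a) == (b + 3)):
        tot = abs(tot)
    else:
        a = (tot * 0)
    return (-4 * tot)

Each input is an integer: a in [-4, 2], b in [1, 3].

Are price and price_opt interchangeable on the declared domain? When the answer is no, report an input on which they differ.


a=-4, b=1 yields -44 from price but 44 from price_opt.
verdict: not equivalent; witness: a=-4, b=1


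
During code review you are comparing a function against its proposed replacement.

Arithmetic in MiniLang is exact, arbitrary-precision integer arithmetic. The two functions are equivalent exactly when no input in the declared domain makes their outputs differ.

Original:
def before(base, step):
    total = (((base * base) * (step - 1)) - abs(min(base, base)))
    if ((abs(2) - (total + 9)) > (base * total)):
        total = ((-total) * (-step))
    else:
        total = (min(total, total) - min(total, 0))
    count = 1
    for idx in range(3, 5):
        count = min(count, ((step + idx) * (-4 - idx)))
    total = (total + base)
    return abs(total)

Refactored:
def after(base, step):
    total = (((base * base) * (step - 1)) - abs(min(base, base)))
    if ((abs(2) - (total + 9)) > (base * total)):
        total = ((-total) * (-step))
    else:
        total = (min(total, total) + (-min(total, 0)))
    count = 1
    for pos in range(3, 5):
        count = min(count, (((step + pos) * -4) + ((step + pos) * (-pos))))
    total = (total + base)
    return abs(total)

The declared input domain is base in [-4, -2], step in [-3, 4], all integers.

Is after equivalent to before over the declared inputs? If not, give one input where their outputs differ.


Comparing the listings, the differences include: arithmetic usage differs, local variable names differ.
Tracing base=-2, step=4: before: total becomes 10; next ((abs(2) - (total + 9)) > (base * total)) evaluates to true; next total becomes 40; next count becomes 1; next at idx=3:; next count becomes -49; next at idx=4:; next count becomes -64; next total becomes 38; next final value 38 | after: total becomes 10; next ((abs(2) - (total + 9)) > (base * total)) evaluates to true; next total becomes 40; next count becomes 1; next at pos=3:; next count becomes -49; next at pos=4:; next count becomes -64; next total becomes 38; next final value 38 — matching result 38.
Every one of the 24 inputs gives matching results.
verdict: equivalent


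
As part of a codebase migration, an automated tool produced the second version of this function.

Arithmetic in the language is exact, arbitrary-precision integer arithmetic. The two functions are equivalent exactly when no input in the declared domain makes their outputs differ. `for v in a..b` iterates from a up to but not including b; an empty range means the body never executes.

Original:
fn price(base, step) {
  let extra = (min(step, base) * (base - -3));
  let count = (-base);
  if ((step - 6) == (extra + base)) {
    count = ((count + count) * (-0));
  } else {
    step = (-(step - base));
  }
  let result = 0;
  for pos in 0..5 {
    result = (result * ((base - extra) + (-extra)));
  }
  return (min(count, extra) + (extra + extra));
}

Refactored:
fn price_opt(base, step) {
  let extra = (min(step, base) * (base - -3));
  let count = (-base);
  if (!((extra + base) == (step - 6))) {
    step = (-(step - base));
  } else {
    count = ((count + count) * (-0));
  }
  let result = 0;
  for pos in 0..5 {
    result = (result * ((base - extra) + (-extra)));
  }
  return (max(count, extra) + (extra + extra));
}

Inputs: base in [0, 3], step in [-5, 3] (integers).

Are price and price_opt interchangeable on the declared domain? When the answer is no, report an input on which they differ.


The rewrite breaks on base=0, step=-5, where the results are -45 and -30.
price: extra := -15 | count := 0 | ((step - 6) == (extra + base)): false | step := 5 | result := 0 | iter pos=0: | result := 0 | iter pos=1: | result := 0 | iter pos=2: | result := 0 | iter pos=3: | result := 0 | iter pos=4: | result := 0 | result -45
price_opt: extra := -15 | count := 0 | (!((extra + base) == (step - 6))): true | step := 5 | result := 0 | iter pos=0: | result := 0 | iter pos=1: | result := 0 | iter pos=2: | result := 0 | iter pos=3: | result := 0 | iter pos=4: | result := 0 | result -30
verdict: not equivalent; witness: base=0, step=-5


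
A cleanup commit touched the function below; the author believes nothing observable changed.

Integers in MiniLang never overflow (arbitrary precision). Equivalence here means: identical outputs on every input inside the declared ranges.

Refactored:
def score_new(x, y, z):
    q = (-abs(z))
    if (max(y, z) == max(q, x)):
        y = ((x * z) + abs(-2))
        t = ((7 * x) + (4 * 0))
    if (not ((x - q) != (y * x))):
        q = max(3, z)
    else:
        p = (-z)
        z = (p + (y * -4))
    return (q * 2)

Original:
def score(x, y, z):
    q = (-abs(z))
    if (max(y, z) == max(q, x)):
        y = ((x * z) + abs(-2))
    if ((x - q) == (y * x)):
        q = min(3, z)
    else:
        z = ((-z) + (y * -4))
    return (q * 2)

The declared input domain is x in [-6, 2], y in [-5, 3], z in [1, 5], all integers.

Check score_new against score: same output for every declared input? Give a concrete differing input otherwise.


x=-5, y=0, z=5 yields 6 from score but 10 from score_new.
verdict: not equivalent; witness: x=-5, y=0, z=5


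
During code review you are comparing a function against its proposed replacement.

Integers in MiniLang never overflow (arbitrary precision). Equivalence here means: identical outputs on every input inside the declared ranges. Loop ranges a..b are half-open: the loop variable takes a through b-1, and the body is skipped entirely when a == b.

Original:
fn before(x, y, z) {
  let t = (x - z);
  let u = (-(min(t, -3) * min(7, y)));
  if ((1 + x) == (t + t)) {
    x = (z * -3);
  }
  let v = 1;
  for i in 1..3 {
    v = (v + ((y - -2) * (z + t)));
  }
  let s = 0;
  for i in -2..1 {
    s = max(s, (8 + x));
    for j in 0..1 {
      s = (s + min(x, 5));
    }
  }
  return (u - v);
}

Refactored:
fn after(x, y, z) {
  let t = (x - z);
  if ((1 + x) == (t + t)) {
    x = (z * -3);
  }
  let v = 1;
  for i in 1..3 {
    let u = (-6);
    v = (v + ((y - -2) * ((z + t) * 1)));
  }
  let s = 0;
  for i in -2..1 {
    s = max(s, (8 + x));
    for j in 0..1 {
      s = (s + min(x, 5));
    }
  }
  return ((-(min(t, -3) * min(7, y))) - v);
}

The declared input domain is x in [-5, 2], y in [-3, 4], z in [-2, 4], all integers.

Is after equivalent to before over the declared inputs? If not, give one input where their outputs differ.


The two are interchangeable: constant usage differs; also arithmetic usage differs, and every declared input agrees.
One worked example (x=2, y=4, z=0) — before: t = 2; u = 12; ((1 + x) == (t + t)) -> false; v = 1; [i=1]; v = 13; [i=2]; v = 25; s = 0; [i=-2]; s = 10; [j=0]; s = 12; [i=-1]; s = 12; [j=0]; s = 14; [i=0]; s = 14; [j=0]; s = 16; return -13; after: t = 2; ((1 + x) == (t + t)) -> false; v = 1; [i=1]; u = -6; v = 13; [i=2]; u = -6; v = 25; s = 0; [i=-2]; s = 10; [j=0]; s = 12; [i=-1]; s = 12; [j=0]; s = 14; [i=0]; s = 14; [j=0]; s = 16; return -13; agreement on -13.
Every one of the 448 inputs gives matching results.
verdict: equivalent


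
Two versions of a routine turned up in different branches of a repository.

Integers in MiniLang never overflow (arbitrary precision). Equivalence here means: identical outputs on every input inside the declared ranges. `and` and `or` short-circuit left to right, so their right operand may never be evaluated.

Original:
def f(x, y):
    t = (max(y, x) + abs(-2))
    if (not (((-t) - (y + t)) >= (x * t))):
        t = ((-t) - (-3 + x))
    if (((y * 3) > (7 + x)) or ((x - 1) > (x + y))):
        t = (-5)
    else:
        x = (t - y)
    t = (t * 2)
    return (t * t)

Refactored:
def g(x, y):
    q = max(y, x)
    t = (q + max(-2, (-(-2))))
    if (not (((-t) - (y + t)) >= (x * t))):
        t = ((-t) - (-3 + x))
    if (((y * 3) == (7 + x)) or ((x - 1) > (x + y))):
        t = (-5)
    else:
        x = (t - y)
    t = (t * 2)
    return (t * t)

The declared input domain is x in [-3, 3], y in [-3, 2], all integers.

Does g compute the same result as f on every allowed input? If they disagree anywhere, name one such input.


Try x=-3, y=2.
f: t=4, then (not (((-t) - (y + t)) >= (x * t))) is false, then (((y * 3) > (7 + x)) or ((x - 1) > (x + y))) is true, then t=-5, then t=-10, then returns 100
g: q=2, then t=4, then (not (((-t) - (y + t)) >= (x * t))) is false, then (((y * 3) == (7 + x)) or ((x - 1) > (x + y))) is false, then x=2, then t=8, then returns 64
100 against 64: the behavior changed.
verdict: not equivalent; witness: x=-3, y=2


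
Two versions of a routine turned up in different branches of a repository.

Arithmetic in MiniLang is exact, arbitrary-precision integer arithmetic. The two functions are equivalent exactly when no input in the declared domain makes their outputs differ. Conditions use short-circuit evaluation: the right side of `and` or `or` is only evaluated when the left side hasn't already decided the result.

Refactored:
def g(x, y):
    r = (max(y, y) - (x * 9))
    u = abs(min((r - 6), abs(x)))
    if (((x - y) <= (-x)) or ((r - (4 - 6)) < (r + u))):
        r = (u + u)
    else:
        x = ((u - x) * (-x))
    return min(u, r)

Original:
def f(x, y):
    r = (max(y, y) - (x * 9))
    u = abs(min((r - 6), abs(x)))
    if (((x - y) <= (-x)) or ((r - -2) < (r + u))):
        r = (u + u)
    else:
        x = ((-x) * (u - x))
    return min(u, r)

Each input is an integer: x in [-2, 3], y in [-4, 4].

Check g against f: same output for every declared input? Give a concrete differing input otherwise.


Equivalent — the differences include arithmetic usage differs, constant usage differs, yet no declared input distinguishes the two.
Spot check at x=1, y=-4 — f: r becomes -13; next u becomes 19; next (((x - y) <= (-x)) or ((r - -2) < (r + u))) evaluates to true; next r becomes 38; next final value 19. g: r becomes -13; next u becomes 19; next (((x - y) <= (-x)) or ((r - (4 - 6)) < (r + u))) evaluates to true; next r becomes 38; next final value 19. Both give 19.
Every one of the 54 inputs gives matching results.
verdict: equivalent


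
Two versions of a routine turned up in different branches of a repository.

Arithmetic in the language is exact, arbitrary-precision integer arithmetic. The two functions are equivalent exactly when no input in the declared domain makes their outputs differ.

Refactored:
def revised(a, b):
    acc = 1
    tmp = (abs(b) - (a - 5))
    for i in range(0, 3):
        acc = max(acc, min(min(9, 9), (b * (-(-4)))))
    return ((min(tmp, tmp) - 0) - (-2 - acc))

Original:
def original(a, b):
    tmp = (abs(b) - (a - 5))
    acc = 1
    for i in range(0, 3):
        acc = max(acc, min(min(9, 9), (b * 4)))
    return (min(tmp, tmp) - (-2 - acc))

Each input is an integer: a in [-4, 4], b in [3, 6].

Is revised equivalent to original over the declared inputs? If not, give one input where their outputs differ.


The two versions differ — the changes include arithmetic usage differs; also constant usage differs.
As a probe, take a=-1, b=3: original runs tmp=9, then acc=1, then (i=0), then acc=9, then (i=1), then acc=9, then (i=2), then acc=9, then returns 20; revised runs acc=1, then tmp=9, then (i=0), then acc=9, then (i=1), then acc=9, then (i=2), then acc=9, then returns 20; both end at 20.
Across all 36 domain points the two functions coincide.
verdict: equivalent


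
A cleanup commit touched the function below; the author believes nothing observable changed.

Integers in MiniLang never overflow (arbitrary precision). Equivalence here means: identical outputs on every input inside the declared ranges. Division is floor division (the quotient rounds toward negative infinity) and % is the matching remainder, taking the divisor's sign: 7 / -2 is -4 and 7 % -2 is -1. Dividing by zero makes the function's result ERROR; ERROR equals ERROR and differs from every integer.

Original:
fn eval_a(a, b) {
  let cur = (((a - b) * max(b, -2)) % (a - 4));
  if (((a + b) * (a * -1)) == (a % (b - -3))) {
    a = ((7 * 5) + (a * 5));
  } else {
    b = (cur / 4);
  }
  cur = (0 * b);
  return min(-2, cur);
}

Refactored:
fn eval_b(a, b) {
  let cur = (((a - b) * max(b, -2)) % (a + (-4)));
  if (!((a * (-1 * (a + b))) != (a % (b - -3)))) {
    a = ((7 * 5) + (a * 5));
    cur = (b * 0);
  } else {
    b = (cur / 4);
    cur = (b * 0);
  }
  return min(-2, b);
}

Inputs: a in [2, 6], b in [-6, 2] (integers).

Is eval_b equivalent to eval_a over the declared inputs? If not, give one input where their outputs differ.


Consider the input a=6, b=-6.
eval_a: cur becomes 0; next (((a + b) * (a * -1)) == (a % (b - -3))) evaluates to true; next a becomes 65; next cur becomes 0; next final value -2
eval_b: cur becomes 0; next (!((a * (-1 * (a + b))) != (a % (b - -3)))) evaluates to true; next a becomes 65; next cur becomes 0; next final value -6
-2 != -6, so the rewrite changes behavior.
verdict: not equivalent; witness: a=6, b=-6


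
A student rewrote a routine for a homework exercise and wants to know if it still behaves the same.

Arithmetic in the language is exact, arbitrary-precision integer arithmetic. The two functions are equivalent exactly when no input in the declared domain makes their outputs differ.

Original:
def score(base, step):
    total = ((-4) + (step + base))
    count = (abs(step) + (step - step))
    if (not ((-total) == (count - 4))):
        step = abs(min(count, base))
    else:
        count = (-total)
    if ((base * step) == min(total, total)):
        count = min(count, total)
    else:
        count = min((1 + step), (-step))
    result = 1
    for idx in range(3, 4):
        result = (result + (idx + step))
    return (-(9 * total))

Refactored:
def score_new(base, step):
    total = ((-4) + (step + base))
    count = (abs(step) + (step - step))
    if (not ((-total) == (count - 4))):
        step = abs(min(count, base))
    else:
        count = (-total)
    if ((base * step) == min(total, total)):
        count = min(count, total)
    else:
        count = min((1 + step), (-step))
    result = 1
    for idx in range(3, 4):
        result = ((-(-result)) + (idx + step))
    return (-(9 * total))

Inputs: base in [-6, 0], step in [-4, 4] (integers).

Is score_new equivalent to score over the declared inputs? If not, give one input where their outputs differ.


Reading the diff, among the changes: same computation, different form.
Spot check at base=-4, step=2 — score: total := -6 | count := 2 | (not ((-total) == (count - 4))): true | step := 4 | ((base * step) == min(total, total)): false | count := -4 | result := 1 | iter idx=3: | result := 8 | result 54. score_new: total := -6 | count := 2 | (not ((-total) == (count - 4))): true | step := 4 | ((base * step) == min(total, total)): false | count := -4 | result := 1 | iter idx=3: | result := 8 | result 54. Both give 54.
Sweeping the whole domain (63 inputs) finds no disagreement.
verdict: equivalent


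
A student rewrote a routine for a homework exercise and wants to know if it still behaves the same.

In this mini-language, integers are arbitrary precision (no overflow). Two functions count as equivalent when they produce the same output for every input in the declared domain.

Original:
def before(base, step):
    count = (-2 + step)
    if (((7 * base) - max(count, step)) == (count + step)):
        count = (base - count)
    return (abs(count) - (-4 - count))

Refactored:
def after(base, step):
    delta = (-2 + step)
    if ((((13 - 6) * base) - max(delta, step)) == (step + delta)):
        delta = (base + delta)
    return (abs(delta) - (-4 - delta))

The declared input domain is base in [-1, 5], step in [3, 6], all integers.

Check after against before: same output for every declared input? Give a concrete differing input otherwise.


The rewrite breaks on base=1, step=3, where the results are 4 and 8.
before: count = 1; (((7 * base) - max(count, step)) == (count + step)) -> true; count = 0; return 4
after: delta = 1; ((((13 - 6) * base) - max(delta, step)) == (step + delta)) -> true; delta = 2; return 8
verdict: not equivalent; witness: base=1, step=3


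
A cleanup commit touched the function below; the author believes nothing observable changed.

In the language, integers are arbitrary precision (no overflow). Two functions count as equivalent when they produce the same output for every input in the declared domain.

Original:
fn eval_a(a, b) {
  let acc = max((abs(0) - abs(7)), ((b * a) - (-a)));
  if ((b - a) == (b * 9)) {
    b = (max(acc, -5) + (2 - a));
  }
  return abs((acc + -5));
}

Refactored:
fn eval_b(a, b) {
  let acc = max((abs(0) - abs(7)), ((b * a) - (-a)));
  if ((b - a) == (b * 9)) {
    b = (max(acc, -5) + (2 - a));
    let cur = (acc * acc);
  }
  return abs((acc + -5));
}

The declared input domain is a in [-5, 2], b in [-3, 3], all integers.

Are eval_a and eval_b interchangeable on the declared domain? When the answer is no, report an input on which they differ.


The two are interchangeable: arithmetic usage differs; statement counts differ; local variable names differ, and every declared input agrees.
Tracing a=-2, b=1: eval_a: acc := -4 | ((b - a) == (b * 9)): false | result 9 | eval_b: acc := -4 | ((b - a) == (b * 9)): false | result 9 — matching result 9.
Every one of the 56 inputs gives matching results.
verdict: equivalent


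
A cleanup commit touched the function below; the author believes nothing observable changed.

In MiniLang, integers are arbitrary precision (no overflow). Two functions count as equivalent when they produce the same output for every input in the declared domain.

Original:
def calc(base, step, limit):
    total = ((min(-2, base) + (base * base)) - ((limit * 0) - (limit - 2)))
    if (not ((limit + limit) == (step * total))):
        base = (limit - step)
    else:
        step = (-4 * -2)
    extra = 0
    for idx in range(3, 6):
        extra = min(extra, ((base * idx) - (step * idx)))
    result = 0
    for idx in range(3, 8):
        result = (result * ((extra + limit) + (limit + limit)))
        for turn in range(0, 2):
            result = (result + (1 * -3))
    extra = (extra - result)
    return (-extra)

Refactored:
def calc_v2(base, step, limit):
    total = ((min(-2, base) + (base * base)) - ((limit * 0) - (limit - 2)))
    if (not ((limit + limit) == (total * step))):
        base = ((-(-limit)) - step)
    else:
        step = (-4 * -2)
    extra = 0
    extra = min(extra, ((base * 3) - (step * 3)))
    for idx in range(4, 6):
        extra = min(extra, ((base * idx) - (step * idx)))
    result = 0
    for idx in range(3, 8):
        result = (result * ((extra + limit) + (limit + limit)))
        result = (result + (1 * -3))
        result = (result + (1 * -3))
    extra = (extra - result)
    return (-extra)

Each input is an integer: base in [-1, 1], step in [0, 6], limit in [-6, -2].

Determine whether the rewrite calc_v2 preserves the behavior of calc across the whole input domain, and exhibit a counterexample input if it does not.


Changes here: min/max/abs usage differs, constant usage differs, loop structure differs, arithmetic usage differs, statement counts differ, local variable names differ; the full 105-point sweep finds no disagreement.
verdict: equivalent


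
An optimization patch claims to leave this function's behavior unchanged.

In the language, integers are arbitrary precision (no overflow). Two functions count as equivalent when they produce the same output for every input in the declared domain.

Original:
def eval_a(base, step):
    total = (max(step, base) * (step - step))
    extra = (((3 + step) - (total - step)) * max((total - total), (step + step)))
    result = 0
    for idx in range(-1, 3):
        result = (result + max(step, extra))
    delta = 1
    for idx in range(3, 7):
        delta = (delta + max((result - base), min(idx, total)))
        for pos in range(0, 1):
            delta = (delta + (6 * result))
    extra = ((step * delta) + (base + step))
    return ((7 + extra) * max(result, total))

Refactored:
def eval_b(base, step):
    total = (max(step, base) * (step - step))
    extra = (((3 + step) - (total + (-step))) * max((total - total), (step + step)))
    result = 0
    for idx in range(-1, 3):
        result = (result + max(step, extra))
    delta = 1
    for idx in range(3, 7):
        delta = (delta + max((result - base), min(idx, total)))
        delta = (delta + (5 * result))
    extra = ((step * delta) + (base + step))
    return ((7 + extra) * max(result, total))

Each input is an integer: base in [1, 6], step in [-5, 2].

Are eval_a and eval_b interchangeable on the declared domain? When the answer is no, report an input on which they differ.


Input base=1, step=1: 45040 from eval_a versus 38640 from eval_b.
verdict: not equivalent; witness: base=1, step=1


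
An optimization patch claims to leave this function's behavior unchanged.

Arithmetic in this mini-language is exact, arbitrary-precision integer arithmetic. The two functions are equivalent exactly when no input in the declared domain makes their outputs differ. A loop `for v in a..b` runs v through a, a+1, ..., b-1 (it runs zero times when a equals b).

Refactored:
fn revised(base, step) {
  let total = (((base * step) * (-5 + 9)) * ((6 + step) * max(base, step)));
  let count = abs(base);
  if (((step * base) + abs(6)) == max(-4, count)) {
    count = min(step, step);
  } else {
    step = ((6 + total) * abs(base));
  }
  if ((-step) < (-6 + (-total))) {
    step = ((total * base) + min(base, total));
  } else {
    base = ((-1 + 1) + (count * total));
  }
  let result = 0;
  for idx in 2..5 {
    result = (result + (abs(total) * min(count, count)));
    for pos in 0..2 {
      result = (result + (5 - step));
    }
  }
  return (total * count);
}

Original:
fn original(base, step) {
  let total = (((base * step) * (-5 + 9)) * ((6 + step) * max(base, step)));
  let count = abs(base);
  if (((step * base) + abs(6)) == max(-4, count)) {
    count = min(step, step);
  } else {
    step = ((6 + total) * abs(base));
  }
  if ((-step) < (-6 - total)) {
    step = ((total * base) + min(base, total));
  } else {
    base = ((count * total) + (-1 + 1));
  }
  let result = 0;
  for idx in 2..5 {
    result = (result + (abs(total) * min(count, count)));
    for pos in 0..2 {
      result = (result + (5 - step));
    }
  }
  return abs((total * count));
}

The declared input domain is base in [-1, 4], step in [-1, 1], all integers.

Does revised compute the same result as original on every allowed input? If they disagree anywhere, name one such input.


There is a counterexample at base=-1, step=-1: 20 on one side, -20 on the other.
original: total becomes -20; next count becomes 1; next (((step * base) + abs(6)) == max(-4, count)) evaluates to false; next step becomes -14; next ((-step) < (-6 - total)) evaluates to false; next base becomes -20; next result becomes 0; next at idx=2:; next result becomes 20; next at pos=0:; next result becomes 39; next at pos=1:; next result becomes 58; next at idx=3:; next result becomes 78; next at pos=0:; next result becomes 97; next at pos=1:; next result becomes 116; next at idx=4:; next result becomes 136; next at pos=0:; next result becomes 155; next at pos=1:; next result becomes 174; next final value 20
revised: total becomes -20; next count becomes 1; next (((step * base) + abs(6)) == max(-4, count)) evaluates to false; next step becomes -14; next ((-step) < (-6 + (-total))) evaluates to false; next base becomes -20; next result becomes 0; next at idx=2:; next result becomes 20; next at pos=0:; next result becomes 39; next at pos=1:; next result becomes 58; next at idx=3:; next result becomes 78; next at pos=0:; next result becomes 97; next at pos=1:; next result becomes 116; next at idx=4:; next result becomes 136; next at pos=0:; next result becomes 155; next at pos=1:; next result becomes 174; next final value -20
verdict: not equivalent; witness: base=-1, step=-1


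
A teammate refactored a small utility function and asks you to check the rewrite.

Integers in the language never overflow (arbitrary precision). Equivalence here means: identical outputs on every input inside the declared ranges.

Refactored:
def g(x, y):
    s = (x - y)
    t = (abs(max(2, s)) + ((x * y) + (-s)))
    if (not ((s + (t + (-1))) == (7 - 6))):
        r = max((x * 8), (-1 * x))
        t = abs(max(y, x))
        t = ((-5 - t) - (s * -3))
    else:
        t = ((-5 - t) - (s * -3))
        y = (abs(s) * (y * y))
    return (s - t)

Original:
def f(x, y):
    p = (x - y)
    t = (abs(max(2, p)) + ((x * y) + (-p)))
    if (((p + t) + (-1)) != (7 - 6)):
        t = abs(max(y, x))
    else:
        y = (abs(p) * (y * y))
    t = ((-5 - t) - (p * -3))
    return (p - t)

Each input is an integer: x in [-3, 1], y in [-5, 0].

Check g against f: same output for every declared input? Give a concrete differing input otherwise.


One difference looks behavioral, but it never changes the outcome for any declared input.
As a probe, take x=0, y=0: f runs p = 0; t = 2; (((p + t) + (-1)) != (7 - 6)) -> false; y = 0; t = -7; return 7; g runs s = 0; t = 2; (not ((s + (t + (-1))) == (7 - 6))) -> false; t = -7; y = 0; return 7; both end at 7.
Across all 30 domain points the two functions coincide.
verdict: equivalent


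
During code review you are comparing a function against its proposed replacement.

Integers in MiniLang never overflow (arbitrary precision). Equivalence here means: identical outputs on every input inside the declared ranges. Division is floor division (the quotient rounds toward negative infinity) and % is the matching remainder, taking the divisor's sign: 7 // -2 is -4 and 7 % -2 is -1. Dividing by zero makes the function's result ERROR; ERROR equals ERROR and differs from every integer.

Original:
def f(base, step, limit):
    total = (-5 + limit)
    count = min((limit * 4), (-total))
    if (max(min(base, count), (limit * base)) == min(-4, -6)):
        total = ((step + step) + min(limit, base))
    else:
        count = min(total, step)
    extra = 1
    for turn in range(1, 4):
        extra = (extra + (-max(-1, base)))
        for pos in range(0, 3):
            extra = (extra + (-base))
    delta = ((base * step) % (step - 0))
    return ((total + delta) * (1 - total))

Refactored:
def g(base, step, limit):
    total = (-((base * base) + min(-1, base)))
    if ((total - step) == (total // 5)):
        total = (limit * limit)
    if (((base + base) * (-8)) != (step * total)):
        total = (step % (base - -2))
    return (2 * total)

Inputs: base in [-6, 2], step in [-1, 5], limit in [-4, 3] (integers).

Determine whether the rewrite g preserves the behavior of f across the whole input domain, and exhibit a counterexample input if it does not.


Try base=-6, step=-1, limit=-4.
f: total := -9 | count := -16 | (max(min(base, count), (limit * base)) == min(-4, -6)): false | count := -9 | extra := 1 | iter turn=1: | extra := 2 | iter pos=0: | extra := 8 | iter pos=1: | extra := 14 | iter pos=2: | extra := 20 | iter turn=2: | extra := 21 | iter pos=0: | extra := 27 | iter pos=1: | extra := 33 | iter pos=2: | extra := 39 | iter turn=3: | extra := 40 | iter pos=0: | extra := 46 | iter pos=1: | extra := 52 | iter pos=2: | extra := 58 | delta := 0 | result -90
g: total := -30 | ((total - step) == (total // 5)): false | (((base + base) * (-8)) != (step * total)): true | total := -1 | result -2
-90 and -2 differ, so these are not the same function on this domain.
verdict: not equivalent; witness: base=-6, step=-1, limit=-4


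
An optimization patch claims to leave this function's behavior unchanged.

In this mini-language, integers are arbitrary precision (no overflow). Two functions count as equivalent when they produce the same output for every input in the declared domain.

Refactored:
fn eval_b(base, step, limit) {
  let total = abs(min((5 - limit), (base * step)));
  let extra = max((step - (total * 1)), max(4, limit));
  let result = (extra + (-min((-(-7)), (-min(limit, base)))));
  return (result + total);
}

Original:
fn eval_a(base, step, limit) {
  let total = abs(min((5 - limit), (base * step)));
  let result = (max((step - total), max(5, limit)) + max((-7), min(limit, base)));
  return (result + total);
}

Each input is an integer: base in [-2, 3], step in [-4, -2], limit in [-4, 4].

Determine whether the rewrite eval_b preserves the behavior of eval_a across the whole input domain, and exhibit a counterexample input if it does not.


Try base=-2, step=-4, limit=-4.
eval_a: total := 8 | result := 1 | result 9
eval_b: total := 8 | extra := 4 | result := 0 | result 8
9 vs 8 — the two versions disagree here.
verdict: not equivalent; witness: base=-2, step=-4, limit=-4


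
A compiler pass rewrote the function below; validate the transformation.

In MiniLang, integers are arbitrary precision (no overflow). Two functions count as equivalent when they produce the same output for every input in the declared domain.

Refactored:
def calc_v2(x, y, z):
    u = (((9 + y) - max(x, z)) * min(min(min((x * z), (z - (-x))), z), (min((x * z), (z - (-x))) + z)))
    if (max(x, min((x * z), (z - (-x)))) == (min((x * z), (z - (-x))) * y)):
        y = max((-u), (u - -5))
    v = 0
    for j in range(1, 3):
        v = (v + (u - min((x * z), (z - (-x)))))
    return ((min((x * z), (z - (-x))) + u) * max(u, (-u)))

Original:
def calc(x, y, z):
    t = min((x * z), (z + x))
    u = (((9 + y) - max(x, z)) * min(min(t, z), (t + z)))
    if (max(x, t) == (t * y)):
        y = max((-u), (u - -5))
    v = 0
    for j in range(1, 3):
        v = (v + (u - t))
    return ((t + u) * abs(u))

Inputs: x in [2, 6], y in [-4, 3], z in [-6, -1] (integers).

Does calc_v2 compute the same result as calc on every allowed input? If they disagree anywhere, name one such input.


Comparing the listings, the differences include: min/max/abs usage differs; arithmetic usage differs; local variable names differ; statement counts differ.
Tracing x=4, y=-4, z=-6: calc: t := -24 | u := -30 | (max(x, t) == (t * y)): false | v := 0 | iter j=1: | v := -6 | iter j=2: | v := -12 | result -1620 | calc_v2: u := -30 | (max(x, min((x * z), (z - (-x)))) == (min((x * z), (z - (-x))) * y)): false | v := 0 | iter j=1: | v := -6 | iter j=2: | v := -12 | result -1620 — matching result -1620.
Across all 240 domain points the two functions coincide.
verdict: equivalent


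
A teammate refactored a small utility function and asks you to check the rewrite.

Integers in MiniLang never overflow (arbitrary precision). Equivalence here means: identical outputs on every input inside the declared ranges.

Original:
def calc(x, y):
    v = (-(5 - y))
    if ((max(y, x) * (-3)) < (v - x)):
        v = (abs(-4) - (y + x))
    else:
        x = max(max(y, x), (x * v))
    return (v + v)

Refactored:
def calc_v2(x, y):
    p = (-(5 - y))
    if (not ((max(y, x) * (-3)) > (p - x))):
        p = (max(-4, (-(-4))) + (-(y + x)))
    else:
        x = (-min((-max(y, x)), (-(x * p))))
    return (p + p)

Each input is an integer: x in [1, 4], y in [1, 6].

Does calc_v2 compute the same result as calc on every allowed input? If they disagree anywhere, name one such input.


Try x=2, y=1.
calc: v becomes -4; next ((max(y, x) * (-3)) < (v - x)) evaluates to false; next x becomes 2; next final value -8
calc_v2: p becomes -4; next (not ((max(y, x) * (-3)) > (p - x))) evaluates to true; next p becomes 1; next final value 2
-8 != 2, so the rewrite changes behavior.
verdict: not equivalent; witness: x=2, y=1


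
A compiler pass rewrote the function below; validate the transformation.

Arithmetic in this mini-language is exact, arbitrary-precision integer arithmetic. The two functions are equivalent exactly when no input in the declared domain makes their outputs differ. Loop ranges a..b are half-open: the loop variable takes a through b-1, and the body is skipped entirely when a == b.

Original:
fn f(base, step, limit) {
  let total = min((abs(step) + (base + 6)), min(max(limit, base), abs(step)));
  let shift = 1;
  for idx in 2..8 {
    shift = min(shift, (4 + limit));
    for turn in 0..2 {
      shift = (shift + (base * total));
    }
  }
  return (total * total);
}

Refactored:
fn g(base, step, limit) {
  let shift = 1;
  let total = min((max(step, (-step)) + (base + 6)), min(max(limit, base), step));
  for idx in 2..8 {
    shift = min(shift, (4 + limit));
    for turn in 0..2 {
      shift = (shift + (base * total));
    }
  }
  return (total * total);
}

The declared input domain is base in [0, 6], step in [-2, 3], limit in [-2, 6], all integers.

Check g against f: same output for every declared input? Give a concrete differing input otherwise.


Try base=0, step=-2, limit=-2.
f: total=0, then shift=1, then (idx=2), then shift=1, then (turn=0), then shift=1, then (turn=1), then shift=1, then (idx=3), then shift=1, then (turn=0), then shift=1, then (turn=1), then shift=1, then (idx=4), then shift=1, then (turn=0), then shift=1, then (turn=1), then shift=1, then (idx=5), then shift=1, then (turn=0), then shift=1, then (turn=1), then shift=1, then (idx=6), then shift=1, then (turn=0), then shift=1, then (turn=1), then shift=1, then (idx=7), then shift=1, then (turn=0), then shift=1, then (turn=1), then shift=1, then returns 0
g: shift=1, then total=-2, then (idx=2), then shift=1, then (turn=0), then shift=1, then (turn=1), then shift=1, then (idx=3), then shift=1, then (turn=0), then shift=1, then (turn=1), then shift=1, then (idx=4), then shift=1, then (turn=0), then shift=1, then (turn=1), then shift=1, then (idx=5), then shift=1, then (turn=0), then shift=1, then (turn=1), then shift=1, then (idx=6), then shift=1, then (turn=0), then shift=1, then (turn=1), then shift=1, then (idx=7), then shift=1, then (turn=0), then shift=1, then (turn=1), then shift=1, then returns 4
0 != 4, so the rewrite changes behavior.
verdict: not equivalent; witness: base=0, step=-2, limit=-2


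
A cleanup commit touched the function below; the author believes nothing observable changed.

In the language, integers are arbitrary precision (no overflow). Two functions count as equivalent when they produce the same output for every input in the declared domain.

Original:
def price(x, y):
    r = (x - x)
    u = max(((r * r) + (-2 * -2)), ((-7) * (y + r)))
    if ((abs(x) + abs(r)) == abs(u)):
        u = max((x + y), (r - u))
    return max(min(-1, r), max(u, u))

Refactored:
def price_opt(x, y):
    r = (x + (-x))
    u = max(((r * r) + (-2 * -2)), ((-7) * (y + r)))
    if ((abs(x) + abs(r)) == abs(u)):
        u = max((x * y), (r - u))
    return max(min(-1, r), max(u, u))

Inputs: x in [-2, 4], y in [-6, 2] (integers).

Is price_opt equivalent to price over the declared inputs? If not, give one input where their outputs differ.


Not equivalent: x=4, y=0 separates them (4 vs 0).
price: r becomes 0; next u becomes 4; next ((abs(x) + abs(r)) == abs(u)) evaluates to true; next u becomes 4; next final value 4
price_opt: r becomes 0; next u becomes 4; next ((abs(x) + abs(r)) == abs(u)) evaluates to true; next u becomes 0; next final value 0
verdict: not equivalent; witness: x=4, y=0


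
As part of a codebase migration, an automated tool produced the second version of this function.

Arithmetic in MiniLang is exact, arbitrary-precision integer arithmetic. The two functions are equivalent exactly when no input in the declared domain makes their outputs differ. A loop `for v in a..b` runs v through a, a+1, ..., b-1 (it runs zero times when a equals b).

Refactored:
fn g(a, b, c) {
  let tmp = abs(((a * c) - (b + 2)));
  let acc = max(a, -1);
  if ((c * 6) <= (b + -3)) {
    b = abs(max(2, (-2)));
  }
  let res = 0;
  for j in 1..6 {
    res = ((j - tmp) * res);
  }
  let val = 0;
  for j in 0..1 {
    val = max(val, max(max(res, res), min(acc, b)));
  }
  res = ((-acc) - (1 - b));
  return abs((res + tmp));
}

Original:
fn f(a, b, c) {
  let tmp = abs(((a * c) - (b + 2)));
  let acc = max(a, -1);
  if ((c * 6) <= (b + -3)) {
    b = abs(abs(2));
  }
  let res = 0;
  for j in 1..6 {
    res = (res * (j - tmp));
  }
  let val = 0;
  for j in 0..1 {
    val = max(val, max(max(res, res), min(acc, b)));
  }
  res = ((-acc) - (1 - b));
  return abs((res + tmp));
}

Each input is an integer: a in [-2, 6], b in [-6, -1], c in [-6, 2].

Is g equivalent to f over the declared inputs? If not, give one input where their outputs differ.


Changes here: constant usage differs; min/max/abs usage differs; the full 486-point sweep finds no disagreement.
verdict: equivalent


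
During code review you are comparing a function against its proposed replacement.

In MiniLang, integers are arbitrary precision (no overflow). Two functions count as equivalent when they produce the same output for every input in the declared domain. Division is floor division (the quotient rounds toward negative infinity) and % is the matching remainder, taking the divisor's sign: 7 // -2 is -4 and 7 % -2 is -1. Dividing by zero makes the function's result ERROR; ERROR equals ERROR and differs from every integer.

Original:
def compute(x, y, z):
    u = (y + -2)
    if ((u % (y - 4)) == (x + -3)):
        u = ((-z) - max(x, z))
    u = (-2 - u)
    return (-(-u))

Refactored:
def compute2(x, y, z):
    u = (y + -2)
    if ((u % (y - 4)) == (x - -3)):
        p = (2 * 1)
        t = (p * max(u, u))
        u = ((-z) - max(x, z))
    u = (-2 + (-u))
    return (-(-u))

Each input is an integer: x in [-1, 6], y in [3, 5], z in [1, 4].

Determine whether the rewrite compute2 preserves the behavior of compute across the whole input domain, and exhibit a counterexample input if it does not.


Try x=3, y=3, z=1.
compute: u = 1; ((u % (y - 4)) == (x + -3)) -> true; u = -4; u = 2; return 2
compute2: u = 1; ((u % (y - 4)) == (x - -3)) -> false; u = -3; return -3
2 != -3, so the rewrite changes behavior.
verdict: not equivalent; witness: x=3, y=3, z=1


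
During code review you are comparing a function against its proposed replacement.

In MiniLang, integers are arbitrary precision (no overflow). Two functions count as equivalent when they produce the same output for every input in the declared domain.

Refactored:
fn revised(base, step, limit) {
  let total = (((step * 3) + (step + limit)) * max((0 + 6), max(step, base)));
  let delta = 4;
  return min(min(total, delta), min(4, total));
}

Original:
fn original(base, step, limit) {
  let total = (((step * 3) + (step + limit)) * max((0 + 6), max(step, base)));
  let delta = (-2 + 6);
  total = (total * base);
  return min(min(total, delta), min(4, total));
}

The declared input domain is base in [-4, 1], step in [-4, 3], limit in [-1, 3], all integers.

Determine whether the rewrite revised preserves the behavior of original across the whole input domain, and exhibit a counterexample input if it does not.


Input base=-4, step=-4, limit=-1: 4 from original versus -102 from revised.
verdict: not equivalent; witness: base=-4, step=-4, limit=-1


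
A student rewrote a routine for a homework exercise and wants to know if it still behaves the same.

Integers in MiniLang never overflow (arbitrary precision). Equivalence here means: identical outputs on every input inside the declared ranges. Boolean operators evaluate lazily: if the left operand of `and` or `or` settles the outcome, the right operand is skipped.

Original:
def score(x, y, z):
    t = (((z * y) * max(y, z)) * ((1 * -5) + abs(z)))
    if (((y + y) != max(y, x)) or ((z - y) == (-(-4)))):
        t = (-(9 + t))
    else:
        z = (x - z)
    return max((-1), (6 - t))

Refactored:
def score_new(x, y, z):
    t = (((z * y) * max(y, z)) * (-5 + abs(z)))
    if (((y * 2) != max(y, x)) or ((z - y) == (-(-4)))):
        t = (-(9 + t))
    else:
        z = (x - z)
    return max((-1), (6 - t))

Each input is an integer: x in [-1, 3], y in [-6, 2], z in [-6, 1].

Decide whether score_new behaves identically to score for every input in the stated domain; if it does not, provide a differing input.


The two versions differ — the changes include arithmetic usage differs; also constant usage differs.
Spot check at x=0, y=-1, z=-4 — score: t=4, then (((y + y) != max(y, x)) or ((z - y) == (-(-4)))) is true, then t=-13, then returns 19. score_new: t=4, then (((y * 2) != max(y, x)) or ((z - y) == (-(-4)))) is true, then t=-13, then returns 19. Both give 19.
An exhaustive pass over the 360 declared inputs shows identical outputs.
verdict: equivalent
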